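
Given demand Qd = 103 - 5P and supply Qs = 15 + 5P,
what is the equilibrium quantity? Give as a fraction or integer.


First find equilibrium price:
103 - 5P = 15 + 5P
P* = 88/10 = 44/5
Then substitute into demand:
Q* = 103 - 5 * 44/5 = 59

59


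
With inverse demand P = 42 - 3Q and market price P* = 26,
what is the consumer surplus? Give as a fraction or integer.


Maximum willingness to pay (at Q=0): P_max = 42
Quantity demanded at P* = 26:
Q* = (42 - 26)/3 = 16/3
CS = (1/2) * Q* * (P_max - P*)
CS = (1/2) * 16/3 * (42 - 26)
CS = (1/2) * 16/3 * 16 = 128/3

128/3


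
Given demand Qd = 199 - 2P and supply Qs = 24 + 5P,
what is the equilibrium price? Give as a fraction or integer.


At equilibrium, Qd = Qs.
199 - 2P = 24 + 5P
199 - 24 = 2P + 5P
175 = 7P
P* = 175/7 = 25

25


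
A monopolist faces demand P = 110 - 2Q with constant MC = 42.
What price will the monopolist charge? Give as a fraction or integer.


MR = 110 - 4Q
Set MR = MC: 110 - 4Q = 42
Q* = 17
Substitute into demand:
P* = 110 - 2*17 = 76

76


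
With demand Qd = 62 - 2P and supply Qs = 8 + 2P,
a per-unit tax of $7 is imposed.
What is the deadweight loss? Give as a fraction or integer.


Pre-tax equilibrium quantity: Q* = 35
Post-tax equilibrium quantity: Q_tax = 28
Reduction in quantity: Q* - Q_tax = 7
DWL = (1/2) * tax * (Q* - Q_tax)
DWL = (1/2) * 7 * 7 = 49/2

49/2


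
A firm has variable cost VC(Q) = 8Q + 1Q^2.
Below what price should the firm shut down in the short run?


AVC(Q) = VC(Q)/Q = 8 + 1Q
AVC is increasing in Q, so minimum AVC is at Q -> 0+.
Min AVC = 8
The firm should shut down if P < 8.

8


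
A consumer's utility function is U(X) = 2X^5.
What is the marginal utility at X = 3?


MU = dU/dX = 2*5*X^(5-1)
MU = 10*X^4
At X = 3:
MU = 10 * 3^4
MU = 10 * 81 = 810

810


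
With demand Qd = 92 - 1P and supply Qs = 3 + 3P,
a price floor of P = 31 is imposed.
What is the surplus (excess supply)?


At P = 31:
Qd = 92 - 1*31 = 61
Qs = 3 + 3*31 = 96
Surplus = Qs - Qd = 96 - 61 = 35

35


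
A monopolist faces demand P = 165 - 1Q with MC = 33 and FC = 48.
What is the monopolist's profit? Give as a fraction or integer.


MR = MC: 165 - 2Q = 33
Q* = 66
P* = 165 - 1*66 = 99
Profit = (P* - MC)*Q* - FC
= (99 - 33)*66 - 48
= 66*66 - 48
= 4356 - 48 = 4308

4308


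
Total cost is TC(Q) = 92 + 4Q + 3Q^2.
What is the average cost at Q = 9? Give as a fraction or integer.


TC(9) = 92 + 4*9 + 3*9^2
TC(9) = 92 + 36 + 243 = 371
AC = TC/Q = 371/9 = 371/9

371/9


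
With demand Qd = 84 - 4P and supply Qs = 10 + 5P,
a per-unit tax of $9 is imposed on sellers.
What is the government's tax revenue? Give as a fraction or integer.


With tax on sellers, new supply: Qs' = 10 + 5(P - 9)
= 5P - 35
New equilibrium quantity:
Q_new = 280/9
Tax revenue = tax * Q_new = 9 * 280/9 = 280

280


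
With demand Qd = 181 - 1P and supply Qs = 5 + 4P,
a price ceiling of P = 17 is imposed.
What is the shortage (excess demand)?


At P = 17:
Qd = 181 - 1*17 = 164
Qs = 5 + 4*17 = 73
Shortage = Qd - Qs = 164 - 73 = 91

91


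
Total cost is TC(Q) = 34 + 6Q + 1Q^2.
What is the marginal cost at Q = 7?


MC = dTC/dQ = 6 + 2*1*Q
At Q = 7:
MC = 6 + 2*7
MC = 6 + 14 = 20

20


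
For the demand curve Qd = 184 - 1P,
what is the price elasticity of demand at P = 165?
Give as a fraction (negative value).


dQ/dP = -1
At P = 165: Q = 184 - 1*165 = 19
E = (dQ/dP)(P/Q) = (-1)(165/19) = -165/19

-165/19


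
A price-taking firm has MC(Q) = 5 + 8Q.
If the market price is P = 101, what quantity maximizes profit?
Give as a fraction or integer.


In perfect competition, profit is maximized where P = MC.
101 = 5 + 8Q
96 = 8Q
Q* = 96/8 = 12

12


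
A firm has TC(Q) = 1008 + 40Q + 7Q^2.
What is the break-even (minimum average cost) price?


AC(Q) = 1008/Q + 40 + 7Q
To minimize: dAC/dQ = -1008/Q^2 + 7 = 0
Q^2 = 1008/7 = 144
Q* = 12
Min AC = 1008/12 + 40 + 7*12
Min AC = 84 + 40 + 84 = 208

208


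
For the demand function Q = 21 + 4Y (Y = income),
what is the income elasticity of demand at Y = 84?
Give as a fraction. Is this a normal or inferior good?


dQ/dY = 4
At Y = 84: Q = 21 + 4*84 = 357
Ey = (dQ/dY)(Y/Q) = 4 * 84 / 357 = 16/17
Since Ey > 0, this is a normal good.

16/17 (normal good)


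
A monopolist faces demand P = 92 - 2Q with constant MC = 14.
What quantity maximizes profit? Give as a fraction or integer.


TR = P*Q = (92 - 2Q)Q = 92Q - 2Q^2
MR = dTR/dQ = 92 - 4Q
Set MR = MC:
92 - 4Q = 14
78 = 4Q
Q* = 78/4 = 39/2

39/2


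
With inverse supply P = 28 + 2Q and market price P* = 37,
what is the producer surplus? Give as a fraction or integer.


Minimum supply price (at Q=0): P_min = 28
Quantity supplied at P* = 37:
Q* = (37 - 28)/2 = 9/2
PS = (1/2) * Q* * (P* - P_min)
PS = (1/2) * 9/2 * (37 - 28)
PS = (1/2) * 9/2 * 9 = 81/4

81/4


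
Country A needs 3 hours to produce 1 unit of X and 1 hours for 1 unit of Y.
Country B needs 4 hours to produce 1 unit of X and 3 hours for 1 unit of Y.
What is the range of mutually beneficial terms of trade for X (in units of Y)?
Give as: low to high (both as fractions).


Opportunity cost of X for Country A = hours_X / hours_Y = 3/1 = 3 units of Y
Opportunity cost of X for Country B = hours_X / hours_Y = 4/3 = 4/3 units of Y
Terms of trade must be between the two opportunity costs.
Range: 4/3 to 3

4/3 to 3


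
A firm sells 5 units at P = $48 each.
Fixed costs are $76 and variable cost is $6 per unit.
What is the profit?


Total Revenue = P * Q = 48 * 5 = $240
Total Cost = FC + VC*Q = 76 + 6*5 = $106
Profit = TR - TC = 240 - 106 = $134

$134


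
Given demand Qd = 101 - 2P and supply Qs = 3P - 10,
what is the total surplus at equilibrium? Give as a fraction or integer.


Find equilibrium: 101 - 2P = 3P - 10
101 + 10 = 5P
P* = 111/5 = 111/5
Q* = 3*111/5 - 10 = 283/5
Inverse demand: P = 101/2 - Q/2, so P_max = 101/2
Inverse supply: P = 10/3 + Q/3, so P_min = 10/3
CS = (1/2) * 283/5 * (101/2 - 111/5) = 80089/100
PS = (1/2) * 283/5 * (111/5 - 10/3) = 80089/150
TS = CS + PS = 80089/100 + 80089/150 = 80089/60

80089/60


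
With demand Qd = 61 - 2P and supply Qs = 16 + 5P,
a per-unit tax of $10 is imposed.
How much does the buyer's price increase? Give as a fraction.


With a per-unit tax, the buyer's price increase depends on relative slopes.
Supply slope: d = 5, Demand slope: b = 2
Buyer's price increase = d * tax / (b + d)
= 5 * 10 / (2 + 5)
= 50 / 7 = 50/7

50/7


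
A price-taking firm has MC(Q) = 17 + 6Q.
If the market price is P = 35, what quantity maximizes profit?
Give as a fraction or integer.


In perfect competition, profit is maximized where P = MC.
35 = 17 + 6Q
18 = 6Q
Q* = 18/6 = 3

3


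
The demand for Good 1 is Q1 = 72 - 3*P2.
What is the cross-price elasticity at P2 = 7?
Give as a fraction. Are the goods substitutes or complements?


dQ1/dP2 = -3
At P2 = 7: Q1 = 72 - 3*7 = 51
Exy = (dQ1/dP2)(P2/Q1) = -3 * 7 / 51 = -7/17
Since Exy < 0, the goods are complements.

-7/17 (complements)


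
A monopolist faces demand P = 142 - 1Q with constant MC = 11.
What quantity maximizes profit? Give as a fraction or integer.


TR = P*Q = (142 - 1Q)Q = 142Q - 1Q^2
MR = dTR/dQ = 142 - 2Q
Set MR = MC:
142 - 2Q = 11
131 = 2Q
Q* = 131/2 = 131/2

131/2


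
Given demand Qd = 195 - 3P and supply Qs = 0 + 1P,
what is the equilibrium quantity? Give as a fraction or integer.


First find equilibrium price:
195 - 3P = 0 + 1P
P* = 195/4 = 195/4
Then substitute into demand:
Q* = 195 - 3 * 195/4 = 195/4

195/4


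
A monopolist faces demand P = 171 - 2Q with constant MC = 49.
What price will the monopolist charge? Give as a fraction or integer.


MR = 171 - 4Q
Set MR = MC: 171 - 4Q = 49
Q* = 61/2
Substitute into demand:
P* = 171 - 2*61/2 = 110

110


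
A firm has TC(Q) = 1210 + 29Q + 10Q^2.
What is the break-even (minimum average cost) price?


AC(Q) = 1210/Q + 29 + 10Q
To minimize: dAC/dQ = -1210/Q^2 + 10 = 0
Q^2 = 1210/10 = 121
Q* = 11
Min AC = 1210/11 + 29 + 10*11
Min AC = 110 + 29 + 110 = 249

249


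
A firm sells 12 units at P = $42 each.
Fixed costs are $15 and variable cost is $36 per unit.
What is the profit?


Total Revenue = P * Q = 42 * 12 = $504
Total Cost = FC + VC*Q = 15 + 36*12 = $447
Profit = TR - TC = 504 - 447 = $57

$57


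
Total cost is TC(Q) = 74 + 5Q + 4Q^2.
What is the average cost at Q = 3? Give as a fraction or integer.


TC(3) = 74 + 5*3 + 4*3^2
TC(3) = 74 + 15 + 36 = 125
AC = TC/Q = 125/3 = 125/3

125/3


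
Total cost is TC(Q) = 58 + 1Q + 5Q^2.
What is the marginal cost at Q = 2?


MC = dTC/dQ = 1 + 2*5*Q
At Q = 2:
MC = 1 + 10*2
MC = 1 + 20 = 21

21


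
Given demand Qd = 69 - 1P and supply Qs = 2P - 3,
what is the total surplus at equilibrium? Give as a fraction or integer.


Find equilibrium: 69 - 1P = 2P - 3
69 + 3 = 3P
P* = 72/3 = 24
Q* = 2*24 - 3 = 45
Inverse demand: P = 69 - Q/1, so P_max = 69
Inverse supply: P = 3/2 + Q/2, so P_min = 3/2
CS = (1/2) * 45 * (69 - 24) = 2025/2
PS = (1/2) * 45 * (24 - 3/2) = 2025/4
TS = CS + PS = 2025/2 + 2025/4 = 6075/4

6075/4


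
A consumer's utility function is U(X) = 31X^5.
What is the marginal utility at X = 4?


MU = dU/dX = 31*5*X^(5-1)
MU = 155*X^4
At X = 4:
MU = 155 * 4^4
MU = 155 * 256 = 39680

39680


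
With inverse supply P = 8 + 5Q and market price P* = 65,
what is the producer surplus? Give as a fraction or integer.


Minimum supply price (at Q=0): P_min = 8
Quantity supplied at P* = 65:
Q* = (65 - 8)/5 = 57/5
PS = (1/2) * Q* * (P* - P_min)
PS = (1/2) * 57/5 * (65 - 8)
PS = (1/2) * 57/5 * 57 = 3249/10

3249/10


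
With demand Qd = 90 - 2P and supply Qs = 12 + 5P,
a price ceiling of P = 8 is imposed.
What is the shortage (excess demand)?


At P = 8:
Qd = 90 - 2*8 = 74
Qs = 12 + 5*8 = 52
Shortage = Qd - Qs = 74 - 52 = 22

22


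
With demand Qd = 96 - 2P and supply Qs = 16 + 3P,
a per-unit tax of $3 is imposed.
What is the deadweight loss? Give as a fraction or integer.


Pre-tax equilibrium quantity: Q* = 64
Post-tax equilibrium quantity: Q_tax = 302/5
Reduction in quantity: Q* - Q_tax = 18/5
DWL = (1/2) * tax * (Q* - Q_tax)
DWL = (1/2) * 3 * 18/5 = 27/5

27/5


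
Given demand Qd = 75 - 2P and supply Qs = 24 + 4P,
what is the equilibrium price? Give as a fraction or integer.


At equilibrium, Qd = Qs.
75 - 2P = 24 + 4P
75 - 24 = 2P + 4P
51 = 6P
P* = 51/6 = 17/2

17/2


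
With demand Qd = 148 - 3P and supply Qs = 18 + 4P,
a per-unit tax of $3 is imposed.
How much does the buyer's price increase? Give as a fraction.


With a per-unit tax, the buyer's price increase depends on relative slopes.
Supply slope: d = 4, Demand slope: b = 3
Buyer's price increase = d * tax / (b + d)
= 4 * 3 / (3 + 4)
= 12 / 7 = 12/7

12/7


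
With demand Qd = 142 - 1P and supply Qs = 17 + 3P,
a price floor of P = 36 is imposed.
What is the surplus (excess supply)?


At P = 36:
Qd = 142 - 1*36 = 106
Qs = 17 + 3*36 = 125
Surplus = Qs - Qd = 125 - 106 = 19

19


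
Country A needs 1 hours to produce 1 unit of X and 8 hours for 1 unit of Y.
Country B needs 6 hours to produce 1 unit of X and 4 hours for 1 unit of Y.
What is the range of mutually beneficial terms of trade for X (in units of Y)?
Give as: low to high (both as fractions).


Opportunity cost of X for Country A = hours_X / hours_Y = 1/8 = 1/8 units of Y
Opportunity cost of X for Country B = hours_X / hours_Y = 6/4 = 3/2 units of Y
Terms of trade must be between the two opportunity costs.
Range: 1/8 to 3/2

1/8 to 3/2


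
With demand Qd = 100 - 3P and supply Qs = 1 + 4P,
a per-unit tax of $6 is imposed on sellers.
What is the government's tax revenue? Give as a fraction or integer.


With tax on sellers, new supply: Qs' = 1 + 4(P - 6)
= 4P - 23
New equilibrium quantity:
Q_new = 331/7
Tax revenue = tax * Q_new = 6 * 331/7 = 1986/7

1986/7


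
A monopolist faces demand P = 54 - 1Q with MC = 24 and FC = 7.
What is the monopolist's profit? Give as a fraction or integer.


MR = MC: 54 - 2Q = 24
Q* = 15
P* = 54 - 1*15 = 39
Profit = (P* - MC)*Q* - FC
= (39 - 24)*15 - 7
= 15*15 - 7
= 225 - 7 = 218

218


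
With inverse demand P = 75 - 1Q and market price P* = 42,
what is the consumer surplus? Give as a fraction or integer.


Maximum willingness to pay (at Q=0): P_max = 75
Quantity demanded at P* = 42:
Q* = (75 - 42)/1 = 33
CS = (1/2) * Q* * (P_max - P*)
CS = (1/2) * 33 * (75 - 42)
CS = (1/2) * 33 * 33 = 1089/2

1089/2


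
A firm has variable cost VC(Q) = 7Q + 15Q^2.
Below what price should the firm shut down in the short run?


AVC(Q) = VC(Q)/Q = 7 + 15Q
AVC is increasing in Q, so minimum AVC is at Q -> 0+.
Min AVC = 7
The firm should shut down if P < 7.

7


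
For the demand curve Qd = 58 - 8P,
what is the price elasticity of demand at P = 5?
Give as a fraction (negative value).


dQ/dP = -8
At P = 5: Q = 58 - 8*5 = 18
E = (dQ/dP)(P/Q) = (-8)(5/18) = -20/9

-20/9


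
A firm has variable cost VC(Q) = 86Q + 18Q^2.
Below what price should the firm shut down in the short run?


AVC(Q) = VC(Q)/Q = 86 + 18Q
AVC is increasing in Q, so minimum AVC is at Q -> 0+.
Min AVC = 86
The firm should shut down if P < 86.

86


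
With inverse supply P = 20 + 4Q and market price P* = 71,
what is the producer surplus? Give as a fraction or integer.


Minimum supply price (at Q=0): P_min = 20
Quantity supplied at P* = 71:
Q* = (71 - 20)/4 = 51/4
PS = (1/2) * Q* * (P* - P_min)
PS = (1/2) * 51/4 * (71 - 20)
PS = (1/2) * 51/4 * 51 = 2601/8

2601/8


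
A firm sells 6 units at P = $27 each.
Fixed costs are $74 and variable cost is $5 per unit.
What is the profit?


Total Revenue = P * Q = 27 * 6 = $162
Total Cost = FC + VC*Q = 74 + 5*6 = $104
Profit = TR - TC = 162 - 104 = $58

$58


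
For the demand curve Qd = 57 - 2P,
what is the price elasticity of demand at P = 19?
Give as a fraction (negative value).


dQ/dP = -2
At P = 19: Q = 57 - 2*19 = 19
E = (dQ/dP)(P/Q) = (-2)(19/19) = -2

-2


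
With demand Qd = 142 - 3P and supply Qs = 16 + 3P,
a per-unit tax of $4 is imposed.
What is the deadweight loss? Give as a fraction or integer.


Pre-tax equilibrium quantity: Q* = 79
Post-tax equilibrium quantity: Q_tax = 73
Reduction in quantity: Q* - Q_tax = 6
DWL = (1/2) * tax * (Q* - Q_tax)
DWL = (1/2) * 4 * 6 = 12

12


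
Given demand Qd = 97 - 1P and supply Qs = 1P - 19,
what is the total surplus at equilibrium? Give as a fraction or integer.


Find equilibrium: 97 - 1P = 1P - 19
97 + 19 = 2P
P* = 116/2 = 58
Q* = 1*58 - 19 = 39
Inverse demand: P = 97 - Q/1, so P_max = 97
Inverse supply: P = 19 + Q/1, so P_min = 19
CS = (1/2) * 39 * (97 - 58) = 1521/2
PS = (1/2) * 39 * (58 - 19) = 1521/2
TS = CS + PS = 1521/2 + 1521/2 = 1521

1521


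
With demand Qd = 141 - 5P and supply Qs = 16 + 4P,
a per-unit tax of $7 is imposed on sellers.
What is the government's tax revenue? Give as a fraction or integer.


With tax on sellers, new supply: Qs' = 16 + 4(P - 7)
= 4P - 12
New equilibrium quantity:
Q_new = 56
Tax revenue = tax * Q_new = 7 * 56 = 392

392


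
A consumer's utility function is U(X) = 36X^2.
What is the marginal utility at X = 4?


MU = dU/dX = 36*2*X^(2-1)
MU = 72*X^1
At X = 4:
MU = 72 * 4^1
MU = 72 * 4 = 288

288


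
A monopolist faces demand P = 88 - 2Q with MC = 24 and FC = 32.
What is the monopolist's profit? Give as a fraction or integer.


MR = MC: 88 - 4Q = 24
Q* = 16
P* = 88 - 2*16 = 56
Profit = (P* - MC)*Q* - FC
= (56 - 24)*16 - 32
= 32*16 - 32
= 512 - 32 = 480

480


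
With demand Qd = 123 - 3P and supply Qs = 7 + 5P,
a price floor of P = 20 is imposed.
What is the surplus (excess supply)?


At P = 20:
Qd = 123 - 3*20 = 63
Qs = 7 + 5*20 = 107
Surplus = Qs - Qd = 107 - 63 = 44

44


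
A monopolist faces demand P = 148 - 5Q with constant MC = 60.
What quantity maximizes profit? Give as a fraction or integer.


TR = P*Q = (148 - 5Q)Q = 148Q - 5Q^2
MR = dTR/dQ = 148 - 10Q
Set MR = MC:
148 - 10Q = 60
88 = 10Q
Q* = 88/10 = 44/5

44/5


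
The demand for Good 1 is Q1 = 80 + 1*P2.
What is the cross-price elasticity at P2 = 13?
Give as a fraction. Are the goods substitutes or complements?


dQ1/dP2 = 1
At P2 = 13: Q1 = 80 + 1*13 = 93
Exy = (dQ1/dP2)(P2/Q1) = 1 * 13 / 93 = 13/93
Since Exy > 0, the goods are substitutes.

13/93 (substitutes)


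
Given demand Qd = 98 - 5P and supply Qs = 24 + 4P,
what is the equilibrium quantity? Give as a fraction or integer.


First find equilibrium price:
98 - 5P = 24 + 4P
P* = 74/9 = 74/9
Then substitute into demand:
Q* = 98 - 5 * 74/9 = 512/9

512/9


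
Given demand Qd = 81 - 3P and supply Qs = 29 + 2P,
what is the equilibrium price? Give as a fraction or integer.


At equilibrium, Qd = Qs.
81 - 3P = 29 + 2P
81 - 29 = 3P + 2P
52 = 5P
P* = 52/5 = 52/5

52/5


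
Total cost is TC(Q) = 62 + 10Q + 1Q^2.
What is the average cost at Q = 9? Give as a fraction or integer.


TC(9) = 62 + 10*9 + 1*9^2
TC(9) = 62 + 90 + 81 = 233
AC = TC/Q = 233/9 = 233/9

233/9


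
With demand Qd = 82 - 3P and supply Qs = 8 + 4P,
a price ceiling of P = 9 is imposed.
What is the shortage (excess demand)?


At P = 9:
Qd = 82 - 3*9 = 55
Qs = 8 + 4*9 = 44
Shortage = Qd - Qs = 55 - 44 = 11

11


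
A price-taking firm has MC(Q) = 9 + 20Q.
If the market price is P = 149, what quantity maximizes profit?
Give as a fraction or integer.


In perfect competition, profit is maximized where P = MC.
149 = 9 + 20Q
140 = 20Q
Q* = 140/20 = 7

7


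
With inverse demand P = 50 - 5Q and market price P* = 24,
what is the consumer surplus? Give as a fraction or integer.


Maximum willingness to pay (at Q=0): P_max = 50
Quantity demanded at P* = 24:
Q* = (50 - 24)/5 = 26/5
CS = (1/2) * Q* * (P_max - P*)
CS = (1/2) * 26/5 * (50 - 24)
CS = (1/2) * 26/5 * 26 = 338/5

338/5


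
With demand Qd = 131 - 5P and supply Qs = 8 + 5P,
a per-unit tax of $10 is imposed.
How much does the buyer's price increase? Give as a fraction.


With a per-unit tax, the buyer's price increase depends on relative slopes.
Supply slope: d = 5, Demand slope: b = 5
Buyer's price increase = d * tax / (b + d)
= 5 * 10 / (5 + 5)
= 50 / 10 = 5

5


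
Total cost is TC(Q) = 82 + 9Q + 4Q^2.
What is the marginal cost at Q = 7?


MC = dTC/dQ = 9 + 2*4*Q
At Q = 7:
MC = 9 + 8*7
MC = 9 + 56 = 65

65


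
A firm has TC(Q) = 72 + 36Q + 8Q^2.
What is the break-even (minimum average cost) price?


AC(Q) = 72/Q + 36 + 8Q
To minimize: dAC/dQ = -72/Q^2 + 8 = 0
Q^2 = 72/8 = 9
Q* = 3
Min AC = 72/3 + 36 + 8*3
Min AC = 24 + 36 + 24 = 84

84


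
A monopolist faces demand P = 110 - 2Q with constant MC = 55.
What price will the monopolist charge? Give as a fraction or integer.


MR = 110 - 4Q
Set MR = MC: 110 - 4Q = 55
Q* = 55/4
Substitute into demand:
P* = 110 - 2*55/4 = 165/2

165/2


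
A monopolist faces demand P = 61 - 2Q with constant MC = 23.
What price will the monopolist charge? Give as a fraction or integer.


MR = 61 - 4Q
Set MR = MC: 61 - 4Q = 23
Q* = 19/2
Substitute into demand:
P* = 61 - 2*19/2 = 42

42


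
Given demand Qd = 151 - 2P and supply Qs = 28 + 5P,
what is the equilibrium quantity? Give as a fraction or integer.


First find equilibrium price:
151 - 2P = 28 + 5P
P* = 123/7 = 123/7
Then substitute into demand:
Q* = 151 - 2 * 123/7 = 811/7

811/7


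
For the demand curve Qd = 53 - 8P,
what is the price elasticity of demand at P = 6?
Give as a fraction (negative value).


dQ/dP = -8
At P = 6: Q = 53 - 8*6 = 5
E = (dQ/dP)(P/Q) = (-8)(6/5) = -48/5

-48/5


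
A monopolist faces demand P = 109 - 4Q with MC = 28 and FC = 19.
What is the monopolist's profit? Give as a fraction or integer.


MR = MC: 109 - 8Q = 28
Q* = 81/8
P* = 109 - 4*81/8 = 137/2
Profit = (P* - MC)*Q* - FC
= (137/2 - 28)*81/8 - 19
= 81/2*81/8 - 19
= 6561/16 - 19 = 6257/16

6257/16


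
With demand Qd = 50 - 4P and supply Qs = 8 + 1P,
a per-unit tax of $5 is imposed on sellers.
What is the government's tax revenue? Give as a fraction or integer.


With tax on sellers, new supply: Qs' = 8 + 1(P - 5)
= 3 + 1P
New equilibrium quantity:
Q_new = 62/5
Tax revenue = tax * Q_new = 5 * 62/5 = 62

62


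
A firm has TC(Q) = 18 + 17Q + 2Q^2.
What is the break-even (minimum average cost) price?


AC(Q) = 18/Q + 17 + 2Q
To minimize: dAC/dQ = -18/Q^2 + 2 = 0
Q^2 = 18/2 = 9
Q* = 3
Min AC = 18/3 + 17 + 2*3
Min AC = 6 + 17 + 6 = 29

29


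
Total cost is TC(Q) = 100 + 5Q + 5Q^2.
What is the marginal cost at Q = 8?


MC = dTC/dQ = 5 + 2*5*Q
At Q = 8:
MC = 5 + 10*8
MC = 5 + 80 = 85

85


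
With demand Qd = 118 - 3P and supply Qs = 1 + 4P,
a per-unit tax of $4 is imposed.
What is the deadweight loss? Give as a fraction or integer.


Pre-tax equilibrium quantity: Q* = 475/7
Post-tax equilibrium quantity: Q_tax = 61
Reduction in quantity: Q* - Q_tax = 48/7
DWL = (1/2) * tax * (Q* - Q_tax)
DWL = (1/2) * 4 * 48/7 = 96/7

96/7


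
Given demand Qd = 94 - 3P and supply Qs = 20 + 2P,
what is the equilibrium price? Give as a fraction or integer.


At equilibrium, Qd = Qs.
94 - 3P = 20 + 2P
94 - 20 = 3P + 2P
74 = 5P
P* = 74/5 = 74/5

74/5


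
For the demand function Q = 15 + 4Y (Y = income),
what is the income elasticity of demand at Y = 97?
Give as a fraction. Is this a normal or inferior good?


dQ/dY = 4
At Y = 97: Q = 15 + 4*97 = 403
Ey = (dQ/dY)(Y/Q) = 4 * 97 / 403 = 388/403
Since Ey > 0, this is a normal good.

388/403 (normal good)


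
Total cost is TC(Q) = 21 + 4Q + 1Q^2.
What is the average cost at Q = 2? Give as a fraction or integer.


TC(2) = 21 + 4*2 + 1*2^2
TC(2) = 21 + 8 + 4 = 33
AC = TC/Q = 33/2 = 33/2

33/2


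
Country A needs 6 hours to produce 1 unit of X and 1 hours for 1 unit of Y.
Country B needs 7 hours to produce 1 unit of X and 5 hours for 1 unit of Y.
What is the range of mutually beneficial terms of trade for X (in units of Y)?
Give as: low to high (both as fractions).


Opportunity cost of X for Country A = hours_X / hours_Y = 6/1 = 6 units of Y
Opportunity cost of X for Country B = hours_X / hours_Y = 7/5 = 7/5 units of Y
Terms of trade must be between the two opportunity costs.
Range: 7/5 to 6

7/5 to 6


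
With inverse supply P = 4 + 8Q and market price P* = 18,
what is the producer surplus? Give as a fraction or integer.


Minimum supply price (at Q=0): P_min = 4
Quantity supplied at P* = 18:
Q* = (18 - 4)/8 = 7/4
PS = (1/2) * Q* * (P* - P_min)
PS = (1/2) * 7/4 * (18 - 4)
PS = (1/2) * 7/4 * 14 = 49/4

49/4


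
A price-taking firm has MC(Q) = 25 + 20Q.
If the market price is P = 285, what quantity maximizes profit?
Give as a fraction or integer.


In perfect competition, profit is maximized where P = MC.
285 = 25 + 20Q
260 = 20Q
Q* = 260/20 = 13

13


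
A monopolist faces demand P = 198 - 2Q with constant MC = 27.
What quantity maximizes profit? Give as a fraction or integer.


TR = P*Q = (198 - 2Q)Q = 198Q - 2Q^2
MR = dTR/dQ = 198 - 4Q
Set MR = MC:
198 - 4Q = 27
171 = 4Q
Q* = 171/4 = 171/4

171/4


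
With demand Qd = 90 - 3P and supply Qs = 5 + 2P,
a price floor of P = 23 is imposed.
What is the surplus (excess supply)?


At P = 23:
Qd = 90 - 3*23 = 21
Qs = 5 + 2*23 = 51
Surplus = Qs - Qd = 51 - 21 = 30

30


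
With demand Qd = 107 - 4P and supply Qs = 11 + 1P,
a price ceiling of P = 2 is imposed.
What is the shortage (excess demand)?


At P = 2:
Qd = 107 - 4*2 = 99
Qs = 11 + 1*2 = 13
Shortage = Qd - Qs = 99 - 13 = 86

86


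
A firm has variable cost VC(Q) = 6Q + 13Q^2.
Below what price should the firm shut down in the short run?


AVC(Q) = VC(Q)/Q = 6 + 13Q
AVC is increasing in Q, so minimum AVC is at Q -> 0+.
Min AVC = 6
The firm should shut down if P < 6.

6


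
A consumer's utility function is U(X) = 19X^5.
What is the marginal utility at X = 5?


MU = dU/dX = 19*5*X^(5-1)
MU = 95*X^4
At X = 5:
MU = 95 * 5^4
MU = 95 * 625 = 59375

59375


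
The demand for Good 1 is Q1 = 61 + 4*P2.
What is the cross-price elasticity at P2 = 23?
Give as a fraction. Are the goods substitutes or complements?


dQ1/dP2 = 4
At P2 = 23: Q1 = 61 + 4*23 = 153
Exy = (dQ1/dP2)(P2/Q1) = 4 * 23 / 153 = 92/153
Since Exy > 0, the goods are substitutes.

92/153 (substitutes)


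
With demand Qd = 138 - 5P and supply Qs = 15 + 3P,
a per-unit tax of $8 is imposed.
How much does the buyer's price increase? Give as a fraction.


With a per-unit tax, the buyer's price increase depends on relative slopes.
Supply slope: d = 3, Demand slope: b = 5
Buyer's price increase = d * tax / (b + d)
= 3 * 8 / (5 + 3)
= 24 / 8 = 3

3


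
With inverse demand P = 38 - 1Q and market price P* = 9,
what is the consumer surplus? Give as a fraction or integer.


Maximum willingness to pay (at Q=0): P_max = 38
Quantity demanded at P* = 9:
Q* = (38 - 9)/1 = 29
CS = (1/2) * Q* * (P_max - P*)
CS = (1/2) * 29 * (38 - 9)
CS = (1/2) * 29 * 29 = 841/2

841/2


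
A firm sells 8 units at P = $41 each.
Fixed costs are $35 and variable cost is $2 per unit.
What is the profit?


Total Revenue = P * Q = 41 * 8 = $328
Total Cost = FC + VC*Q = 35 + 2*8 = $51
Profit = TR - TC = 328 - 51 = $277

$277


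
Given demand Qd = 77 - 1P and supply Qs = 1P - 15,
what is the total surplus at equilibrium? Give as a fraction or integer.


Find equilibrium: 77 - 1P = 1P - 15
77 + 15 = 2P
P* = 92/2 = 46
Q* = 1*46 - 15 = 31
Inverse demand: P = 77 - Q/1, so P_max = 77
Inverse supply: P = 15 + Q/1, so P_min = 15
CS = (1/2) * 31 * (77 - 46) = 961/2
PS = (1/2) * 31 * (46 - 15) = 961/2
TS = CS + PS = 961/2 + 961/2 = 961

961


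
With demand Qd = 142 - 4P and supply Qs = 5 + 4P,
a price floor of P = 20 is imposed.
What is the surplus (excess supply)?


At P = 20:
Qd = 142 - 4*20 = 62
Qs = 5 + 4*20 = 85
Surplus = Qs - Qd = 85 - 62 = 23

23


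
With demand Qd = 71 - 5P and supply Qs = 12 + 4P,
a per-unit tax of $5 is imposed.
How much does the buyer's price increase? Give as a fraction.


With a per-unit tax, the buyer's price increase depends on relative slopes.
Supply slope: d = 4, Demand slope: b = 5
Buyer's price increase = d * tax / (b + d)
= 4 * 5 / (5 + 4)
= 20 / 9 = 20/9

20/9


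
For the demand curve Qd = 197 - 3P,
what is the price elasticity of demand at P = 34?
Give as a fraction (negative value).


dQ/dP = -3
At P = 34: Q = 197 - 3*34 = 95
E = (dQ/dP)(P/Q) = (-3)(34/95) = -102/95

-102/95


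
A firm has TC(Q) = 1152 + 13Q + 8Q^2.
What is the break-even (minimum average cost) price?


AC(Q) = 1152/Q + 13 + 8Q
To minimize: dAC/dQ = -1152/Q^2 + 8 = 0
Q^2 = 1152/8 = 144
Q* = 12
Min AC = 1152/12 + 13 + 8*12
Min AC = 96 + 13 + 96 = 205

205


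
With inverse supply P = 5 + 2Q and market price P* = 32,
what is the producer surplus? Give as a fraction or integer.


Minimum supply price (at Q=0): P_min = 5
Quantity supplied at P* = 32:
Q* = (32 - 5)/2 = 27/2
PS = (1/2) * Q* * (P* - P_min)
PS = (1/2) * 27/2 * (32 - 5)
PS = (1/2) * 27/2 * 27 = 729/4

729/4


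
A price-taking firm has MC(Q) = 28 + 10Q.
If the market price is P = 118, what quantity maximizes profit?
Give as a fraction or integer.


In perfect competition, profit is maximized where P = MC.
118 = 28 + 10Q
90 = 10Q
Q* = 90/10 = 9

9


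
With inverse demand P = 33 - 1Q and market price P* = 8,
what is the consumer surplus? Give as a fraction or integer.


Maximum willingness to pay (at Q=0): P_max = 33
Quantity demanded at P* = 8:
Q* = (33 - 8)/1 = 25
CS = (1/2) * Q* * (P_max - P*)
CS = (1/2) * 25 * (33 - 8)
CS = (1/2) * 25 * 25 = 625/2

625/2


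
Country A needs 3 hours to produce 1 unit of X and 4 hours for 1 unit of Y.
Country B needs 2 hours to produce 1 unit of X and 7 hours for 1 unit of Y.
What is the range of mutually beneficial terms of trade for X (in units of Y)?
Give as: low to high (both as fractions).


Opportunity cost of X for Country A = hours_X / hours_Y = 3/4 = 3/4 units of Y
Opportunity cost of X for Country B = hours_X / hours_Y = 2/7 = 2/7 units of Y
Terms of trade must be between the two opportunity costs.
Range: 2/7 to 3/4

2/7 to 3/4


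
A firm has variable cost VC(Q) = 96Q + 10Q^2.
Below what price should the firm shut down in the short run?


AVC(Q) = VC(Q)/Q = 96 + 10Q
AVC is increasing in Q, so minimum AVC is at Q -> 0+.
Min AVC = 96
The firm should shut down if P < 96.

96


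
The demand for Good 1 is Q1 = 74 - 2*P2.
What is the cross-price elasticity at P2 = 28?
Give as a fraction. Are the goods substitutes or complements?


dQ1/dP2 = -2
At P2 = 28: Q1 = 74 - 2*28 = 18
Exy = (dQ1/dP2)(P2/Q1) = -2 * 28 / 18 = -28/9
Since Exy < 0, the goods are complements.

-28/9 (complements)


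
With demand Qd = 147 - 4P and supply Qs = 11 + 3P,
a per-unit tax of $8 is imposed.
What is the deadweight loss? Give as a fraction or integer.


Pre-tax equilibrium quantity: Q* = 485/7
Post-tax equilibrium quantity: Q_tax = 389/7
Reduction in quantity: Q* - Q_tax = 96/7
DWL = (1/2) * tax * (Q* - Q_tax)
DWL = (1/2) * 8 * 96/7 = 384/7

384/7


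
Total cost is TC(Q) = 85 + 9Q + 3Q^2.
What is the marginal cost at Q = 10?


MC = dTC/dQ = 9 + 2*3*Q
At Q = 10:
MC = 9 + 6*10
MC = 9 + 60 = 69

69


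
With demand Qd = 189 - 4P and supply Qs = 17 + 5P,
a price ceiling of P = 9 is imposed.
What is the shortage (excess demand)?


At P = 9:
Qd = 189 - 4*9 = 153
Qs = 17 + 5*9 = 62
Shortage = Qd - Qs = 153 - 62 = 91

91


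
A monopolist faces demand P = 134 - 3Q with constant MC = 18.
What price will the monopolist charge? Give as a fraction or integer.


MR = 134 - 6Q
Set MR = MC: 134 - 6Q = 18
Q* = 58/3
Substitute into demand:
P* = 134 - 3*58/3 = 76

76


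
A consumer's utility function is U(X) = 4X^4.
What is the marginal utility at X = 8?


MU = dU/dX = 4*4*X^(4-1)
MU = 16*X^3
At X = 8:
MU = 16 * 8^3
MU = 16 * 512 = 8192

8192


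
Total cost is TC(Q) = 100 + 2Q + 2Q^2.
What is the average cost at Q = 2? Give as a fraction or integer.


TC(2) = 100 + 2*2 + 2*2^2
TC(2) = 100 + 4 + 8 = 112
AC = TC/Q = 112/2 = 56

56


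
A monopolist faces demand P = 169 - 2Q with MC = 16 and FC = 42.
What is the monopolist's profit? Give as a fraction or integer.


MR = MC: 169 - 4Q = 16
Q* = 153/4
P* = 169 - 2*153/4 = 185/2
Profit = (P* - MC)*Q* - FC
= (185/2 - 16)*153/4 - 42
= 153/2*153/4 - 42
= 23409/8 - 42 = 23073/8

23073/8


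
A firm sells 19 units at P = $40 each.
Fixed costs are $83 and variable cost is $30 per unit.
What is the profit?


Total Revenue = P * Q = 40 * 19 = $760
Total Cost = FC + VC*Q = 83 + 30*19 = $653
Profit = TR - TC = 760 - 653 = $107

$107


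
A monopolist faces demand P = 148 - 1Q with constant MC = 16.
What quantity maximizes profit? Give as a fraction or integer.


TR = P*Q = (148 - 1Q)Q = 148Q - 1Q^2
MR = dTR/dQ = 148 - 2Q
Set MR = MC:
148 - 2Q = 16
132 = 2Q
Q* = 132/2 = 66

66


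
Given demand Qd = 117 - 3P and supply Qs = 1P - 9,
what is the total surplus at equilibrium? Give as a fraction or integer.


Find equilibrium: 117 - 3P = 1P - 9
117 + 9 = 4P
P* = 126/4 = 63/2
Q* = 1*63/2 - 9 = 45/2
Inverse demand: P = 39 - Q/3, so P_max = 39
Inverse supply: P = 9 + Q/1, so P_min = 9
CS = (1/2) * 45/2 * (39 - 63/2) = 675/8
PS = (1/2) * 45/2 * (63/2 - 9) = 2025/8
TS = CS + PS = 675/8 + 2025/8 = 675/2

675/2


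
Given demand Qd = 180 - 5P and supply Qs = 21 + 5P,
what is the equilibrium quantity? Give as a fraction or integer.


First find equilibrium price:
180 - 5P = 21 + 5P
P* = 159/10 = 159/10
Then substitute into demand:
Q* = 180 - 5 * 159/10 = 201/2

201/2


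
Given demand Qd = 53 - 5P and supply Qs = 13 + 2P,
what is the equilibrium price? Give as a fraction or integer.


At equilibrium, Qd = Qs.
53 - 5P = 13 + 2P
53 - 13 = 5P + 2P
40 = 7P
P* = 40/7 = 40/7

40/7


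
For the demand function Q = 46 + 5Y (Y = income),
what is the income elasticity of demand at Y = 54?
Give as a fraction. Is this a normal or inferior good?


dQ/dY = 5
At Y = 54: Q = 46 + 5*54 = 316
Ey = (dQ/dY)(Y/Q) = 5 * 54 / 316 = 135/158
Since Ey > 0, this is a normal good.

135/158 (normal good)


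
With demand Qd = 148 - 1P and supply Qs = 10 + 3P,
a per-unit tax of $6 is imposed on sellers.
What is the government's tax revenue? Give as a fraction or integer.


With tax on sellers, new supply: Qs' = 10 + 3(P - 6)
= 3P - 8
New equilibrium quantity:
Q_new = 109
Tax revenue = tax * Q_new = 6 * 109 = 654

654


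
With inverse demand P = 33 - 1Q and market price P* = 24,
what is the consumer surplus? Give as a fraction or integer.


Maximum willingness to pay (at Q=0): P_max = 33
Quantity demanded at P* = 24:
Q* = (33 - 24)/1 = 9
CS = (1/2) * Q* * (P_max - P*)
CS = (1/2) * 9 * (33 - 24)
CS = (1/2) * 9 * 9 = 81/2

81/2


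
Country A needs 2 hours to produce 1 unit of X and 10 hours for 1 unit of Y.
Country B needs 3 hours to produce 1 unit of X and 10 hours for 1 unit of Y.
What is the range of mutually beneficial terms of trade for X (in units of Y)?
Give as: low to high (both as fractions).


Opportunity cost of X for Country A = hours_X / hours_Y = 2/10 = 1/5 units of Y
Opportunity cost of X for Country B = hours_X / hours_Y = 3/10 = 3/10 units of Y
Terms of trade must be between the two opportunity costs.
Range: 1/5 to 3/10

1/5 to 3/10


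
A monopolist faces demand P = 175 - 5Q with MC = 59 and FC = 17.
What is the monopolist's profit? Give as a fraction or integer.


MR = MC: 175 - 10Q = 59
Q* = 58/5
P* = 175 - 5*58/5 = 117
Profit = (P* - MC)*Q* - FC
= (117 - 59)*58/5 - 17
= 58*58/5 - 17
= 3364/5 - 17 = 3279/5

3279/5


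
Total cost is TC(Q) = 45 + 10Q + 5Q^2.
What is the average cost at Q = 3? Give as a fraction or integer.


TC(3) = 45 + 10*3 + 5*3^2
TC(3) = 45 + 30 + 45 = 120
AC = TC/Q = 120/3 = 40

40


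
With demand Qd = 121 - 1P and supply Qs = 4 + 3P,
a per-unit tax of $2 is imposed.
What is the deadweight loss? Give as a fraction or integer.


Pre-tax equilibrium quantity: Q* = 367/4
Post-tax equilibrium quantity: Q_tax = 361/4
Reduction in quantity: Q* - Q_tax = 3/2
DWL = (1/2) * tax * (Q* - Q_tax)
DWL = (1/2) * 2 * 3/2 = 3/2

3/2


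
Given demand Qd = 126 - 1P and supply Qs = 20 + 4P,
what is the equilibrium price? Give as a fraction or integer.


At equilibrium, Qd = Qs.
126 - 1P = 20 + 4P
126 - 20 = 1P + 4P
106 = 5P
P* = 106/5 = 106/5

106/5


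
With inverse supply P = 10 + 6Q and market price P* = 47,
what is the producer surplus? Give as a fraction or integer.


Minimum supply price (at Q=0): P_min = 10
Quantity supplied at P* = 47:
Q* = (47 - 10)/6 = 37/6
PS = (1/2) * Q* * (P* - P_min)
PS = (1/2) * 37/6 * (47 - 10)
PS = (1/2) * 37/6 * 37 = 1369/12

1369/12


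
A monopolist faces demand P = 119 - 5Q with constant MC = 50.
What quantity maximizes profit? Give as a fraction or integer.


TR = P*Q = (119 - 5Q)Q = 119Q - 5Q^2
MR = dTR/dQ = 119 - 10Q
Set MR = MC:
119 - 10Q = 50
69 = 10Q
Q* = 69/10 = 69/10

69/10


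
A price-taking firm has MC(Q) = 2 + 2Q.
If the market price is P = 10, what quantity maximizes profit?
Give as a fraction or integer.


In perfect competition, profit is maximized where P = MC.
10 = 2 + 2Q
8 = 2Q
Q* = 8/2 = 4

4


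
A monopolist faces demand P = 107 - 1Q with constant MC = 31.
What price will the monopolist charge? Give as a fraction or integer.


MR = 107 - 2Q
Set MR = MC: 107 - 2Q = 31
Q* = 38
Substitute into demand:
P* = 107 - 1*38 = 69

69


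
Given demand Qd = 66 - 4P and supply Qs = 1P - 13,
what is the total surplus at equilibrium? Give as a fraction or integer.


Find equilibrium: 66 - 4P = 1P - 13
66 + 13 = 5P
P* = 79/5 = 79/5
Q* = 1*79/5 - 13 = 14/5
Inverse demand: P = 33/2 - Q/4, so P_max = 33/2
Inverse supply: P = 13 + Q/1, so P_min = 13
CS = (1/2) * 14/5 * (33/2 - 79/5) = 49/50
PS = (1/2) * 14/5 * (79/5 - 13) = 98/25
TS = CS + PS = 49/50 + 98/25 = 49/10

49/10


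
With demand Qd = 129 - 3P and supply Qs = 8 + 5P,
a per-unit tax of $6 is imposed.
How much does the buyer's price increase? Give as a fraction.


With a per-unit tax, the buyer's price increase depends on relative slopes.
Supply slope: d = 5, Demand slope: b = 3
Buyer's price increase = d * tax / (b + d)
= 5 * 6 / (3 + 5)
= 30 / 8 = 15/4

15/4


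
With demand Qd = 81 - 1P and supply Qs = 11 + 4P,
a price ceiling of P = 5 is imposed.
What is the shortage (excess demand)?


At P = 5:
Qd = 81 - 1*5 = 76
Qs = 11 + 4*5 = 31
Shortage = Qd - Qs = 76 - 31 = 45

45


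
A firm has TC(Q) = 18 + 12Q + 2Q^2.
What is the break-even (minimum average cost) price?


AC(Q) = 18/Q + 12 + 2Q
To minimize: dAC/dQ = -18/Q^2 + 2 = 0
Q^2 = 18/2 = 9
Q* = 3
Min AC = 18/3 + 12 + 2*3
Min AC = 6 + 12 + 6 = 24

24


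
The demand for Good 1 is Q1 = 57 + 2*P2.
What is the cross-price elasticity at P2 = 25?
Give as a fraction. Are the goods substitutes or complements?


dQ1/dP2 = 2
At P2 = 25: Q1 = 57 + 2*25 = 107
Exy = (dQ1/dP2)(P2/Q1) = 2 * 25 / 107 = 50/107
Since Exy > 0, the goods are substitutes.

50/107 (substitutes)


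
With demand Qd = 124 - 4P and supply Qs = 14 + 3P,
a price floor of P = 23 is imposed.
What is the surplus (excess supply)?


At P = 23:
Qd = 124 - 4*23 = 32
Qs = 14 + 3*23 = 83
Surplus = Qs - Qd = 83 - 32 = 51

51


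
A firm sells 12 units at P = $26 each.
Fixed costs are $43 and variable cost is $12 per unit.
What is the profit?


Total Revenue = P * Q = 26 * 12 = $312
Total Cost = FC + VC*Q = 43 + 12*12 = $187
Profit = TR - TC = 312 - 187 = $125

$125


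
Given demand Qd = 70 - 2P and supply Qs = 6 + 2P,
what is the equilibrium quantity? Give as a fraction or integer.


First find equilibrium price:
70 - 2P = 6 + 2P
P* = 64/4 = 16
Then substitute into demand:
Q* = 70 - 2 * 16 = 38

38


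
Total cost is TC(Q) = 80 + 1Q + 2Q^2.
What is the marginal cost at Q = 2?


MC = dTC/dQ = 1 + 2*2*Q
At Q = 2:
MC = 1 + 4*2
MC = 1 + 8 = 9

9


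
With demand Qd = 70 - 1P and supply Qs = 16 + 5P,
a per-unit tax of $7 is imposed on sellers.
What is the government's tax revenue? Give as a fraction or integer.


With tax on sellers, new supply: Qs' = 16 + 5(P - 7)
= 5P - 19
New equilibrium quantity:
Q_new = 331/6
Tax revenue = tax * Q_new = 7 * 331/6 = 2317/6

2317/6


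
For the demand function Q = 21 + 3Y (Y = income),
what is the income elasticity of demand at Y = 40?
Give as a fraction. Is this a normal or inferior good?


dQ/dY = 3
At Y = 40: Q = 21 + 3*40 = 141
Ey = (dQ/dY)(Y/Q) = 3 * 40 / 141 = 40/47
Since Ey > 0, this is a normal good.

40/47 (normal good)


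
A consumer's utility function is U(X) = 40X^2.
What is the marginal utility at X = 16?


MU = dU/dX = 40*2*X^(2-1)
MU = 80*X^1
At X = 16:
MU = 80 * 16^1
MU = 80 * 16 = 1280

1280


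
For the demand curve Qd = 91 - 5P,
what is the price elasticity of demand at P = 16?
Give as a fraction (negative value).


dQ/dP = -5
At P = 16: Q = 91 - 5*16 = 11
E = (dQ/dP)(P/Q) = (-5)(16/11) = -80/11

-80/11


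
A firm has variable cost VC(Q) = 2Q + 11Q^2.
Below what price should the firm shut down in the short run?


AVC(Q) = VC(Q)/Q = 2 + 11Q
AVC is increasing in Q, so minimum AVC is at Q -> 0+.
Min AVC = 2
The firm should shut down if P < 2.

2


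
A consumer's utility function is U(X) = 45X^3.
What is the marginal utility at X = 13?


MU = dU/dX = 45*3*X^(3-1)
MU = 135*X^2
At X = 13:
MU = 135 * 13^2
MU = 135 * 169 = 22815

22815


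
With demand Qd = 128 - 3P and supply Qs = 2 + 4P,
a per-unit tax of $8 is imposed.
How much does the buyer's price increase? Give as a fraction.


With a per-unit tax, the buyer's price increase depends on relative slopes.
Supply slope: d = 4, Demand slope: b = 3
Buyer's price increase = d * tax / (b + d)
= 4 * 8 / (3 + 4)
= 32 / 7 = 32/7

32/7


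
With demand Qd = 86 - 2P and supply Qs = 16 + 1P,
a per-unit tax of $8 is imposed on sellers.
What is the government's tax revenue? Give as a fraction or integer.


With tax on sellers, new supply: Qs' = 16 + 1(P - 8)
= 8 + 1P
New equilibrium quantity:
Q_new = 34
Tax revenue = tax * Q_new = 8 * 34 = 272

272
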